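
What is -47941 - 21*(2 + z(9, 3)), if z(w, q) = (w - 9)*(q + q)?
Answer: -47983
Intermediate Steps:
z(w, q) = 2*q*(-9 + w) (z(w, q) = (-9 + w)*(2*q) = 2*q*(-9 + w))
-47941 - 21*(2 + z(9, 3)) = -47941 - 21*(2 + 2*3*(-9 + 9)) = -47941 - 21*(2 + 2*3*0) = -47941 - 21*(2 + 0) = -47941 - 21*2 = -47941 - 1*42 = -47941 - 42 = -47983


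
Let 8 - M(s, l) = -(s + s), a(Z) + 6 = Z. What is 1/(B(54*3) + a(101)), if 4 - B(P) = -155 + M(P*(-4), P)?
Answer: 1/1542 ≈ 0.00064851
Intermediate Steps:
a(Z) = -6 + Z
M(s, l) = 8 + 2*s (M(s, l) = 8 - (-1)*(s + s) = 8 - (-1)*2*s = 8 - (-2)*s = 8 + 2*s)
B(P) = 151 + 8*P (B(P) = 4 - (-155 + (8 + 2*(P*(-4)))) = 4 - (-155 + (8 + 2*(-4*P))) = 4 - (-155 + (8 - 8*P)) = 4 - (-147 - 8*P) = 4 + (147 + 8*P) = 151 + 8*P)
1/(B(54*3) + a(101)) = 1/((151 + 8*(54*3)) + (-6 + 101)) = 1/((151 + 8*162) + 95) = 1/((151 + 1296) + 95) = 1/(1447 + 95) = 1/1542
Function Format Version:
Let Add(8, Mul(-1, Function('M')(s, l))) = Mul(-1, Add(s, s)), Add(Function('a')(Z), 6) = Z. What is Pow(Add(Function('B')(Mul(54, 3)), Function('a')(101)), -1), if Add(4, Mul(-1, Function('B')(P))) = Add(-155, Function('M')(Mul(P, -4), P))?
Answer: Rational(1, 1542) ≈ 0.00064851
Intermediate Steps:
Function('a')(Z) = Add(-6, Z)
Function('M')(s, l) = Add(8, Mul(2, s)) (Function('M')(s, l) = Add(8, Mul(-1, Mul(-1, Add(s, s)))) = Add(8, Mul(-1, Mul(-1, Mul(2, s)))) = Add(8, Mul(-1, Mul(-2, s))) = Add(8, Mul(2, s)))
Function('B')(P) = Add(151, Mul(8, P)) (Function('B')(P) = Add(4, Mul(-1, Add(-155, Add(8, Mul(2, Mul(P, -4)))))) = Add(4, Mul(-1, Add(-155, Add(8, Mul(2, Mul(-4, P)))))) = Add(4, Mul(-1, Add(-155, Add(8, Mul(-8, P))))) = Add(4, Mul(-1, Add(-147, Mul(-8, P)))) = Add(4, Add(147, Mul(8, P))) = Add(151, Mul(8, P)))
Pow(Add(Function('B')(Mul(54, 3)), Function('a')(101)), -1) = Pow(Add(Add(151, Mul(8, Mul(54, 3))), Add(-6, 101)), -1) = Pow(Add(Add(151, Mul(8, 162)), 95), -1) = Pow(Add(Add(151, 1296), 95), -1) = Pow(Add(1447, 95), -1) = Pow(1542, -1) = Rational(1, 1542)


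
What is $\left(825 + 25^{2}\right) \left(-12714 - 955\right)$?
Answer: $-19820050$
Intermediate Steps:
$\left(825 + 25^{2}\right) \left(-12714 - 955\right) = \left(825 + 625\right) \left(-13669\right) = 1450 \left(-13669\right) = -19820050$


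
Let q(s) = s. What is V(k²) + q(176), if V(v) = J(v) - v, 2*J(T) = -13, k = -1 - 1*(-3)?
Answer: 331/2 ≈ 165.50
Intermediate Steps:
k = 2 (k = -1 + 3 = 2)
J(T) = -13/2 (J(T) = (½)*(-13) = -13/2)
V(v) = -13/2 - v
V(k²) + q(176) = (-13/2 - 1*2²) + 176 = (-13/2 - 1*4) + 176 = (-13/2 - 4) + 176 = -21/2 + 176 = 331/2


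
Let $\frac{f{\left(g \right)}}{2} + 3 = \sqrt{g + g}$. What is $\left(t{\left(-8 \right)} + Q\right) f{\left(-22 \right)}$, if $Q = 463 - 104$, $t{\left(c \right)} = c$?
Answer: $-2106 + 1404 i \sqrt{11} \approx -2106.0 + 4656.5 i$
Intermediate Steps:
$f{\left(g \right)} = -6 + 2 \sqrt{2} \sqrt{g}$ ($f{\left(g \right)} = -6 + 2 \sqrt{g + g} = -6 + 2 \sqrt{2 g} = -6 + 2 \sqrt{2} \sqrt{g}$)
$Q = 359$ ($Q = 463 - 104 = 359$)
$\left(t{\left(-8 \right)} + Q\right) f{\left(-22 \right)} = \left(-8 + 359\right) \left(-6 + 2 \sqrt{2} \sqrt{-22}\right) = 351 \left(-6 + 2 \sqrt{2} i \sqrt{22}\right) = 351 \left(-6 + 4 i \sqrt{11}\right) = -2106 + 1404 i \sqrt{11}$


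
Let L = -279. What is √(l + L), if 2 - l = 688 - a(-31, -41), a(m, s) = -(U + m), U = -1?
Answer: I*√933 ≈ 30.545*I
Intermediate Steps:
a(m, s) = 1 - m (a(m, s) = -(-1 + m) = 1 - m)
l = -654 (l = 2 - (688 - (1 - 1*(-31))) = 2 - (688 - (1 + 31)) = 2 - (688 - 1*32) = 2 - (688 - 32) = 2 - 1*656 = 2 - 656 = -654)
√(l + L) = √(-654 - 279) = √(-933) = I*√933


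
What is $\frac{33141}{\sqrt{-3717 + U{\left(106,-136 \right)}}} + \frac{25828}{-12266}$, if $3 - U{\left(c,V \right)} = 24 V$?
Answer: $- \frac{12914}{6133} - \frac{11047 i \sqrt{2}}{10} \approx -2.1057 - 1562.3 i$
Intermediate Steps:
$U{\left(c,V \right)} = 3 - 24 V$
$\frac{33141}{\sqrt{-3717 + U{\left(106,-136 \right)}}} + \frac{25828}{-12266} = \frac{33141}{\sqrt{-3717 + \left(3 - -3264\right)}} + \frac{25828}{-12266} = \frac{33141}{\sqrt{-3717 + \left(3 + 3264\right)}} + 25828 \left(- \frac{1}{12266}\right) = \frac{33141}{\sqrt{-3717 + 3267}} - \frac{12914}{6133} = \frac{33141}{\sqrt{-450}} - \frac{12914}{6133} = \frac{33141}{15 i \sqrt{2}} - \frac{12914}{6133} = 33141 \left(- \frac{i \sqrt{2}}{30}\right) - \frac{12914}{6133} = - \frac{11047 i \sqrt{2}}{10} - \frac{12914}{6133} = - \frac{12914}{6133} - \frac{11047 i \sqrt{2}}{10}$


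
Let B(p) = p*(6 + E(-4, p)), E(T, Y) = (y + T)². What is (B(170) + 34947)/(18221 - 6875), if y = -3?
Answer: 44297/11346 ≈ 3.9042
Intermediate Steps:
E(T, Y) = (-3 + T)²
B(p) = 55*p (B(p) = p*(6 + (-3 - 4)²) = p*(6 + (-7)²) = p*(6 + 49) = p*55 = 55*p)
(B(170) + 34947)/(18221 - 6875) = (55*170 + 34947)/(18221 - 6875) = (9350 + 34947)/11346 = 44297*(1/11346) = 44297/11346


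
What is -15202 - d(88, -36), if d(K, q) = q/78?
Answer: -197620/13 ≈ -15202.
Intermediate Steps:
d(K, q) = q/78 (d(K, q) = q*(1/78) = q/78)
-15202 - d(88, -36) = -15202 - (-36)/78 = -15202 - 1*(-6/13) = -15202 + 6/13 = -197620/13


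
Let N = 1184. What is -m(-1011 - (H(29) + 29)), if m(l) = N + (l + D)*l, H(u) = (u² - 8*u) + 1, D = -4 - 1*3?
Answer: -2735234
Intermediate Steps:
D = -7 (D = -4 - 3 = -7)
H(u) = 1 + u² - 8*u
m(l) = 1184 + l*(-7 + l) (m(l) = 1184 + (l - 7)*l = 1184 + (-7 + l)*l = 1184 + l*(-7 + l))
-m(-1011 - (H(29) + 29)) = -(1184 + (-1011 - ((1 + 29² - 8*29) + 29))² - 7*(-1011 - ((1 + 29² - 8*29) + 29))) = -(1184 + (-1011 - ((1 + 841 - 232) + 29))² - 7*(-1011 - ((1 + 841 - 232) + 29))) = -(1184 + (-1011 - (610 + 29))² - 7*(-1011 - (610 + 29))) = -(1184 + (-1011 - 1*639)² - 7*(-1011 - 1*639)) = -(1184 + (-1011 - 639)² - 7*(-1011 - 639)) = -(1184 + (-1650)² - 7*(-1650)) = -(1184 + 2722500 + 11550) = -1*2735234 = -2735234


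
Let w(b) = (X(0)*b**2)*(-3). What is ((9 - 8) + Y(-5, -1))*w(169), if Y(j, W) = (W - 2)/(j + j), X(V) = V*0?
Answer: 0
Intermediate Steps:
X(V) = 0
Y(j, W) = (-2 + W)/(2*j) (Y(j, W) = (-2 + W)/((2*j)) = (-2 + W)*(1/(2*j)) = (-2 + W)/(2*j))
w(b) = 0 (w(b) = (0*b**2)*(-3) = 0*(-3) = 0)
((9 - 8) + Y(-5, -1))*w(169) = ((9 - 8) + (1/2)*(-2 - 1)/(-5))*0 = (1 + (1/2)*(-1/5)*(-3))*0 = (1 + 3/10)*0 = (13/10)*0 = 0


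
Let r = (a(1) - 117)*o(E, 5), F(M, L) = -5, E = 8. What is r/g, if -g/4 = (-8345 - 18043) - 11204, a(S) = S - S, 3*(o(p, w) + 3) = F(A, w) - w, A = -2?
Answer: 741/150368 ≈ 0.0049279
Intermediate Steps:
o(p, w) = -14/3 - w/3 (o(p, w) = -3 + (-5 - w)/3 = -3 + (-5/3 - w/3) = -14/3 - w/3)
a(S) = 0
r = 741 (r = (0 - 117)*(-14/3 - 1/3*5) = -117*(-14/3 - 5/3) = -117*(-19/3) = 741)
g = 150368 (g = -4*((-8345 - 18043) - 11204) = -4*(-26388 - 11204) = -4*(-37592) = 150368)
r/g = 741/150368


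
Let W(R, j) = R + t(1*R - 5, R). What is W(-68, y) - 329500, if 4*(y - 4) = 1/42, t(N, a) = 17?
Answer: -329551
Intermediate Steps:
y = 673/168 (y = 4 + (¼)/42 = 4 + (¼)*(1/42) = 4 + 1/168 = 673/168 ≈ 4.0060)
W(R, j) = 17 + R (W(R, j) = R + 17 = 17 + R)
W(-68, y) - 329500 = (17 - 68) - 329500 = -51 - 329500 = -329551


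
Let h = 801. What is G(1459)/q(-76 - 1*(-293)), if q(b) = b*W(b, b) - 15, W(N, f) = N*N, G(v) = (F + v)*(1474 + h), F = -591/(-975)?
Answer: 1660302/5109149 ≈ 0.32497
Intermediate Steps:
F = 197/325 (F = -591*(-1/975) = 197/325 ≈ 0.60615)
G(v) = 1379 + 2275*v (G(v) = (197/325 + v)*(1474 + 801) = (197/325 + v)*2275 = 1379 + 2275*v)
W(N, f) = N²
q(b) = -15 + b³ (q(b) = b*b² - 15 = b³ - 15 = -15 + b³)
G(1459)/q(-76 - 1*(-293)) = (1379 + 2275*1459)/(-15 + (-76 - 1*(-293))³) = (1379 + 3319225)/(-15 + (-76 + 293)³) = 3320604/(-15 + 217³) = 3320604/(-15 + 10218313) = 3320604/10218298 = 3320604*(1/10218298) = 1660302/5109149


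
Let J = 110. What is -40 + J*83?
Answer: 9090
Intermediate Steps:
-40 + J*83 = -40 + 110*83 = -40 + 9130 = 9090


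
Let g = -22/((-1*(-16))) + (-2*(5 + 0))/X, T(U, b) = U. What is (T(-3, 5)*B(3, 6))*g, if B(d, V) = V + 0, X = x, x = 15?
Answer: 147/4 ≈ 36.750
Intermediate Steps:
X = 15
B(d, V) = V
g = -49/24 (g = -22/((-1*(-16))) - 2*(5 + 0)/15 = -22/16 - 2*5*(1/15) = -22*1/16 - 10*1/15 = -11/8 - ⅔ = -49/24 ≈ -2.0417)
(T(-3, 5)*B(3, 6))*g = -3*6*(-49/24) = -18*(-49/24) = 147/4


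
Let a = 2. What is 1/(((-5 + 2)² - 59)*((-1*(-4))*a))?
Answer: -1/400 ≈ -0.0025000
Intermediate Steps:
1/(((-5 + 2)² - 59)*((-1*(-4))*a)) = 1/(((-5 + 2)² - 59)*(-1*(-4)*2)) = 1/(((-3)² - 59)*(4*2)) = 1/((9 - 59)*8) = 1/(-50*8) = 1/(-400) = -1/400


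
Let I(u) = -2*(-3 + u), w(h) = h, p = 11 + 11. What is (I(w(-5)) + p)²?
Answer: 1444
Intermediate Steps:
p = 22
I(u) = 6 - 2*u
(I(w(-5)) + p)² = ((6 - 2*(-5)) + 22)² = ((6 + 10) + 22)² = (16 + 22)² = 38² = 1444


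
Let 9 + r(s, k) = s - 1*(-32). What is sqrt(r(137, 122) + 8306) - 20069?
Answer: -20069 + sqrt(8466) ≈ -19977.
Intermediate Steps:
r(s, k) = 23 + s (r(s, k) = -9 + (s - 1*(-32)) = -9 + (s + 32) = -9 + (32 + s) = 23 + s)
sqrt(r(137, 122) + 8306) - 20069 = sqrt((23 + 137) + 8306) - 20069 = sqrt(160 + 8306) - 20069 = sqrt(8466) - 20069 = -20069 + sqrt(8466)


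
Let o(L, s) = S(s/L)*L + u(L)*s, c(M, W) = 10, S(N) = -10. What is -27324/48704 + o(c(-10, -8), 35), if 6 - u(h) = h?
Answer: -2929071/12176 ≈ -240.56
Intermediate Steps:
u(h) = 6 - h
o(L, s) = -10*L + s*(6 - L) (o(L, s) = -10*L + (6 - L)*s = -10*L + s*(6 - L))
-27324/48704 + o(c(-10, -8), 35) = -27324/48704 + (-10*10 - 1*35*(-6 + 10)) = -27324*1/48704 + (-100 - 1*35*4) = -6831/12176 + (-100 - 140) = -6831/12176 - 240 = -2929071/12176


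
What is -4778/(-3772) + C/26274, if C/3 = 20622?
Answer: 29907977/8258794 ≈ 3.6213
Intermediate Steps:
C = 61866 (C = 3*20622 = 61866)
-4778/(-3772) + C/26274 = -4778/(-3772) + 61866/26274 = -4778*(-1/3772) + 61866*(1/26274) = 2389/1886 + 10311/4379 = 29907977/8258794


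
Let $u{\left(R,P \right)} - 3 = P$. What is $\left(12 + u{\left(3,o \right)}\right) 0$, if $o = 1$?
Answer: $0$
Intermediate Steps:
$u{\left(R,P \right)} = 3 + P$
$\left(12 + u{\left(3,o \right)}\right) 0 = \left(12 + \left(3 + 1\right)\right) 0 = \left(12 + 4\right) 0 = 16 \cdot 0 = 0$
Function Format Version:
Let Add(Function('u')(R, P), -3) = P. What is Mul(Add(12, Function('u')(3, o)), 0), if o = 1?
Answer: 0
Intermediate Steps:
Function('u')(R, P) = Add(3, P)
Mul(Add(12, Function('u')(3, o)), 0) = Mul(Add(12, Add(3, 1)), 0) = Mul(Add(12, 4), 0) = Mul(16, 0) = 0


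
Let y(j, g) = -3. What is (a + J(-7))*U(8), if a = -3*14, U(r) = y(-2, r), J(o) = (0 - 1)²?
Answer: 123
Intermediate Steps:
J(o) = 1 (J(o) = (-1)² = 1)
U(r) = -3
a = -42
(a + J(-7))*U(8) = (-42 + 1)*(-3) = -41*(-3) = 123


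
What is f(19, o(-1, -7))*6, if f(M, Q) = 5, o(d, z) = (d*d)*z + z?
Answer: 30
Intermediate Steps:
o(d, z) = z + z*d² (o(d, z) = d²*z + z = z*d² + z = z + z*d²)
f(19, o(-1, -7))*6 = 5*6 = 30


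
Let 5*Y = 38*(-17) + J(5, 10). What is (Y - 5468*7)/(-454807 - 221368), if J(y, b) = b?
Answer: 192016/3380875 ≈ 0.056795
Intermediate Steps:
Y = -636/5 (Y = (38*(-17) + 10)/5 = (-646 + 10)/5 = (⅕)*(-636) = -636/5 ≈ -127.20)
(Y - 5468*7)/(-454807 - 221368) = (-636/5 - 5468*7)/(-454807 - 221368) = (-636/5 - 38276)/(-676175) = -192016/5*(-1/676175) = 192016/3380875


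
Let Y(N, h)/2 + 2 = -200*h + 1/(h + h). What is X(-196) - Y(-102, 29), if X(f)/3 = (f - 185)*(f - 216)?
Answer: 13993079/29 ≈ 4.8252e+5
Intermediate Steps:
Y(N, h) = -4 + 1/h - 400*h (Y(N, h) = -4 + 2*(-200*h + 1/(h + h)) = -4 + 2*(-200*h + 1/(2*h)) = -4 + 2*(1/(2*h) - 200*h) = -4 + (1/h - 400*h) = -4 + 1/h - 400*h)
X(f) = 3*(-216 + f)*(-185 + f) (X(f) = 3*((f - 185)*(f - 216)) = 3*((-185 + f)*(-216 + f)) = 3*((-216 + f)*(-185 + f)) = 3*(-216 + f)*(-185 + f))
X(-196) - Y(-102, 29) = (119880 - 1203*(-196) + 3*(-196)²) - (-4 + 1/29 - 400*29) = (119880 + 235788 + 3*38416) - (-4 + 1/29 - 11600) = (119880 + 235788 + 115248) - 1*(-336515/29) = 470916 + 336515/29 = 13993079/29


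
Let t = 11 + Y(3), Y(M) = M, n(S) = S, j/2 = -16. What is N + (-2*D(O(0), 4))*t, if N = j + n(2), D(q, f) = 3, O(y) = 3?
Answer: -114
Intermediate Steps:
j = -32 (j = 2*(-16) = -32)
N = -30 (N = -32 + 2 = -30)
t = 14 (t = 11 + 3 = 14)
N + (-2*D(O(0), 4))*t = -30 - 2*3*14 = -30 - 6*14 = -30 - 84 = -114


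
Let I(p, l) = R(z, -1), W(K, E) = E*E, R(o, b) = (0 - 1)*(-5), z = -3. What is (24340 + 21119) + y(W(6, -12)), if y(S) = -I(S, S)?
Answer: 45454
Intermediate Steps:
R(o, b) = 5 (R(o, b) = -1*(-5) = 5)
W(K, E) = E²
I(p, l) = 5
y(S) = -5 (y(S) = -1*5 = -5)
(24340 + 21119) + y(W(6, -12)) = (24340 + 21119) - 5 = 45459 - 5 = 45454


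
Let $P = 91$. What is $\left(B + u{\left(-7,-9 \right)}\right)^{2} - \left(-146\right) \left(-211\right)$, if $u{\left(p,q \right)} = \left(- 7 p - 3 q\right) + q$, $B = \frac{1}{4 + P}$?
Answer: $- \frac{237498194}{9025} \approx -26316.0$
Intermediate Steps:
$B = \frac{1}{95}$ ($B = \frac{1}{4 + 91} = \frac{1}{95} \approx 0.010526$)
$u{\left(p,q \right)} = - 7 p - 2 q$
$\left(B + u{\left(-7,-9 \right)}\right)^{2} - \left(-146\right) \left(-211\right) = \left(\frac{1}{95} - -67\right)^{2} - \left(-146\right) \left(-211\right) = \left(\frac{1}{95} + \left(49 + 18\right)\right)^{2} - 30806 = \left(\frac{1}{95} + 67\right)^{2} - 30806 = \left(\frac{6366}{95}\right)^{2} - 30806 = \frac{40525956}{9025} - 30806 = - \frac{237498194}{9025}$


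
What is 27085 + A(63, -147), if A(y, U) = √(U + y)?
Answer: 27085 + 2*I*√21 ≈ 27085.0 + 9.1651*I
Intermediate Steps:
27085 + A(63, -147) = 27085 + √(-147 + 63) = 27085 + √(-84) = 27085 + 2*I*√21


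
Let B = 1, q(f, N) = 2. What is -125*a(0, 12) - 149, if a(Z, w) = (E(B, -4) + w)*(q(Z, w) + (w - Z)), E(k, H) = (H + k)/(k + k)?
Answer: -18524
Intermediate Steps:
E(k, H) = (H + k)/(2*k) (E(k, H) = (H + k)/((2*k)) = (H + k)*(1/(2*k)) = (H + k)/(2*k))
a(Z, w) = (-3/2 + w)*(2 + w - Z) (a(Z, w) = ((½)*(-4 + 1)/1 + w)*(2 + (w - Z)) = ((½)*1*(-3) + w)*(2 + w - Z) = (-3/2 + w)*(2 + w - Z))
-125*a(0, 12) - 149 = -125*(-3 + 12² + (½)*12 + (3/2)*0 - 1*0*12) - 149 = -125*(-3 + 144 + 6 + 0 + 0) - 149 = -125*147 - 149 = -18375 - 149 = -18524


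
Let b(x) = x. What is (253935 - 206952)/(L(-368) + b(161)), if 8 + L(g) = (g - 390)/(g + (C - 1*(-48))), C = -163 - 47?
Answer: 12450495/40924 ≈ 304.23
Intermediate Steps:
C = -210
L(g) = -8 + (-390 + g)/(-162 + g) (L(g) = -8 + (g - 390)/(g + (-210 - 1*(-48))) = -8 + (-390 + g)/(g + (-210 + 48)) = -8 + (-390 + g)/(g - 162) = -8 + (-390 + g)/(-162 + g))
(253935 - 206952)/(L(-368) + b(161)) = (253935 - 206952)/((906 - 7*(-368))/(-162 - 368) + 161) = 46983/((906 + 2576)/(-530) + 161) = 46983/(-1/530*3482 + 161) = 46983/(-1741/265 + 161) = 46983/(40924/265) = 46983*(265/40924) = 12450495/40924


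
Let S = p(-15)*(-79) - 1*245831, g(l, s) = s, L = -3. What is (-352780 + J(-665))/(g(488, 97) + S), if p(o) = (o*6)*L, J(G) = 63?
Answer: 352717/267064 ≈ 1.3207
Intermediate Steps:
p(o) = -18*o (p(o) = (o*6)*(-3) = (6*o)*(-3) = -18*o)
S = -267161 (S = -18*(-15)*(-79) - 1*245831 = 270*(-79) - 245831 = -21330 - 245831 = -267161)
(-352780 + J(-665))/(g(488, 97) + S) = (-352780 + 63)/(97 - 267161) = -352717/(-267064) = -352717*(-1/267064) = 352717/267064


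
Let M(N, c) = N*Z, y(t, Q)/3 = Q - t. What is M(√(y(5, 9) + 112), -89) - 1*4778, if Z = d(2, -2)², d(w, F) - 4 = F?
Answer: -4778 + 8*√31 ≈ -4733.5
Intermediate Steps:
y(t, Q) = -3*t + 3*Q (y(t, Q) = 3*(Q - t) = -3*t + 3*Q)
d(w, F) = 4 + F
Z = 4 (Z = (4 - 2)² = 2² = 4)
M(N, c) = 4*N (M(N, c) = N*4 = 4*N)
M(√(y(5, 9) + 112), -89) - 1*4778 = 4*√((-3*5 + 3*9) + 112) - 1*4778 = 4*√((-15 + 27) + 112) - 4778 = 4*√(12 + 112) - 4778 = 4*√124 - 4778 = 4*(2*√31) - 4778 = 8*√31 - 4778 = -4778 + 8*√31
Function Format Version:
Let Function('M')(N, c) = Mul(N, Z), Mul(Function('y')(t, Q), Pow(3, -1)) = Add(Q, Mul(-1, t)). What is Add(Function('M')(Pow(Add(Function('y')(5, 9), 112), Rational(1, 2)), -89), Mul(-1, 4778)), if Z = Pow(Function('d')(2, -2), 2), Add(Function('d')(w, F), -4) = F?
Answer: Add(-4778, Mul(8, Pow(31, Rational(1, 2)))) ≈ -4733.5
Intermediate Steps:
Function('y')(t, Q) = Add(Mul(-3, t), Mul(3, Q)) (Function('y')(t, Q) = Mul(3, Add(Q, Mul(-1, t))) = Add(Mul(-3, t), Mul(3, Q)))
Function('d')(w, F) = Add(4, F)
Z = 4 (Z = Pow(Add(4, -2), 2) = Pow(2, 2) = 4)
Function('M')(N, c) = Mul(4, N) (Function('M')(N, c) = Mul(N, 4) = Mul(4, N))
Add(Function('M')(Pow(Add(Function('y')(5, 9), 112), Rational(1, 2)), -89), Mul(-1, 4778)) = Add(Mul(4, Pow(Add(Add(Mul(-3, 5), Mul(3, 9)), 112), Rational(1, 2))), Mul(-1, 4778)) = Add(Mul(4, Pow(Add(Add(-15, 27), 112), Rational(1, 2))), -4778) = Add(Mul(4, Pow(Add(12, 112), Rational(1, 2))), -4778) = Add(Mul(4, Pow(124, Rational(1, 2))), -4778) = Add(Mul(4, Mul(2, Pow(31, Rational(1, 2)))), -4778) = Add(Mul(8, Pow(31, Rational(1, 2))), -4778) = Add(-4778, Mul(8, Pow(31, Rational(1, 2))))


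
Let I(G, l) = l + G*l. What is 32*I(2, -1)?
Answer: -96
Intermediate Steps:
32*I(2, -1) = 32*(-(1 + 2)) = 32*(-1*3) = 32*(-3) = -96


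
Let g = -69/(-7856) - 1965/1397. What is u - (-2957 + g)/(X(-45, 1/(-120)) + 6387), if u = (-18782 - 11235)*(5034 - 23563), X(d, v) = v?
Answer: 584796488768120537723/1051442407906 ≈ 5.5618e+8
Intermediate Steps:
g = -15340647/10974832 (g = -69*(-1/7856) - 1965*1/1397 = 69/7856 - 1965/1397 = -15340647/10974832 ≈ -1.3978)
u = 556184993 (u = -30017*(-18529) = 556184993)
u - (-2957 + g)/(X(-45, 1/(-120)) + 6387) = 556184993 - (-2957 - 15340647/10974832)/(1/(-120) + 6387) = 556184993 - (-32467918871)/(10974832*(-1/120 + 6387)) = 556184993 - (-32467918871)/(10974832*766439/120) = 556184993 - (-32467918871)*120/(10974832*766439) = 556184993 - 1*(-487018783065/1051442407906) = 556184993 + 487018783065/1051442407906 = 584796488768120537723/1051442407906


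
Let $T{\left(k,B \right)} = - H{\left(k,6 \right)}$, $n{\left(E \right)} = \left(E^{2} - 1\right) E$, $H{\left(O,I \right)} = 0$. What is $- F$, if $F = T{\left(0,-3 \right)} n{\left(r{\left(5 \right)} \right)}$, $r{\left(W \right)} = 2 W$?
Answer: $0$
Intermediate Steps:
$n{\left(E \right)} = E \left(-1 + E^{2}\right)$ ($n{\left(E \right)} = \left(-1 + E^{2}\right) E = E \left(-1 + E^{2}\right)$)
$T{\left(k,B \right)} = 0$ ($T{\left(k,B \right)} = \left(-1\right) 0 = 0$)
$F = 0$ ($F = 0 \left(\left(2 \cdot 5\right)^{3} - 2 \cdot 5\right) = 0 \left(10^{3} - 10\right) = 0 \left(1000 - 10\right) = 0 \cdot 990 = 0$)
$- F = \left(-1\right) 0 = 0$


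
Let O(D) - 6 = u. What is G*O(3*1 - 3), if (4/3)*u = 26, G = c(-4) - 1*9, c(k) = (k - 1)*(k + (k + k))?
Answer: 2601/2 ≈ 1300.5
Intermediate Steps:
c(k) = 3*k*(-1 + k) (c(k) = (-1 + k)*(k + 2*k) = (-1 + k)*(3*k) = 3*k*(-1 + k))
G = 51 (G = 3*(-4)*(-1 - 4) - 1*9 = 3*(-4)*(-5) - 9 = 60 - 9 = 51)
u = 39/2 (u = (3/4)*26 = 39/2 ≈ 19.500)
O(D) = 51/2 (O(D) = 6 + 39/2 = 51/2)
G*O(3*1 - 3) = 51*(51/2) = 2601/2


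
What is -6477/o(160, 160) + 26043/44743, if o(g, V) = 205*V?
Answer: 564409989/1467570400 ≈ 0.38459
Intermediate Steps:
-6477/o(160, 160) + 26043/44743 = -6477/(205*160) + 26043/44743 = -6477/32800 + 26043*(1/44743) = -6477*1/32800 + 26043/44743 = -6477/32800 + 26043/44743 = 564409989/1467570400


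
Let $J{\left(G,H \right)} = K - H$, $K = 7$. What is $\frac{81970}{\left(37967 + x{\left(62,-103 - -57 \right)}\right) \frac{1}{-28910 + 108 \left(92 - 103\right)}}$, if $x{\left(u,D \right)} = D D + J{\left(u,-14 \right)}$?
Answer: $- \frac{616783265}{10026} \approx -61518.0$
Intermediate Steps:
$J{\left(G,H \right)} = 7 - H$
$x{\left(u,D \right)} = 21 + D^{2}$ ($x{\left(u,D \right)} = D D + \left(7 - -14\right) = D^{2} + \left(7 + 14\right) = D^{2} + 21 = 21 + D^{2}$)
$\frac{81970}{\left(37967 + x{\left(62,-103 - -57 \right)}\right) \frac{1}{-28910 + 108 \left(92 - 103\right)}} = \frac{81970}{\left(37967 + \left(21 + \left(-103 - -57\right)^{2}\right)\right) \frac{1}{-28910 + 108 \left(92 - 103\right)}} = \frac{81970}{\left(37967 + \left(21 + \left(-103 + 57\right)^{2}\right)\right) \frac{1}{-28910 + 108 \left(-11\right)}} = \frac{81970}{\left(37967 + \left(21 + \left(-46\right)^{2}\right)\right) \frac{1}{-28910 - 1188}} = \frac{81970}{\left(37967 + \left(21 + 2116\right)\right) \frac{1}{-30098}} = \frac{81970}{\left(37967 + 2137\right) \left(- \frac{1}{30098}\right)} = \frac{81970}{40104 \left(- \frac{1}{30098}\right)} = \frac{81970}{- \frac{20052}{15049}} = 81970 \left(- \frac{15049}{20052}\right) = - \frac{616783265}{10026}$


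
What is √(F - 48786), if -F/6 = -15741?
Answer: 2*√11415 ≈ 213.68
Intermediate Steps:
F = 94446 (F = -6*(-15741) = 94446)
√(F - 48786) = √(94446 - 48786) = √45660 = 2*√11415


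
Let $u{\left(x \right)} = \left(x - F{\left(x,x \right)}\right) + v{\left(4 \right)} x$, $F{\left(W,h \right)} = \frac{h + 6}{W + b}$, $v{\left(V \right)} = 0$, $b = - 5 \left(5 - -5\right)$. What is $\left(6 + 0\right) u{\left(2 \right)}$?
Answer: $13$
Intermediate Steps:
$b = -50$ ($b = - 5 \left(5 + 5\right) = \left(-5\right) 10 = -50$)
$F{\left(W,h \right)} = \frac{6 + h}{-50 + W}$ ($F{\left(W,h \right)} = \frac{h + 6}{W - 50} = \frac{6 + h}{-50 + W}$)
$u{\left(x \right)} = x - \frac{6 + x}{-50 + x}$ ($u{\left(x \right)} = \left(x - \frac{6 + x}{-50 + x}\right) + 0 x = \left(x - \frac{6 + x}{-50 + x}\right) + 0 = x - \frac{6 + x}{-50 + x}$)
$\left(6 + 0\right) u{\left(2 \right)} = \left(6 + 0\right) \frac{-6 - 2 + 2 \left(-50 + 2\right)}{-50 + 2} = 6 \frac{-6 - 2 + 2 \left(-48\right)}{-48} = 6 \left(- \frac{-6 - 2 - 96}{48}\right) = 6 \left(\left(- \frac{1}{48}\right) \left(-104\right)\right) = 6 \cdot \frac{13}{6} = 13$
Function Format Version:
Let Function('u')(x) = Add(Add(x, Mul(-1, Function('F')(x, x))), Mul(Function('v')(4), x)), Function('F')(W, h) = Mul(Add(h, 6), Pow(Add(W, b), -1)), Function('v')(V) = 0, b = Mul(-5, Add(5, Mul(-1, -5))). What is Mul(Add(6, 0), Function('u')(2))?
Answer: 13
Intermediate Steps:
b = -50 (b = Mul(-5, Add(5, 5)) = Mul(-5, 10) = -50)
Function('F')(W, h) = Mul(Pow(Add(-50, W), -1), Add(6, h)) (Function('F')(W, h) = Mul(Add(h, 6), Pow(Add(W, -50), -1)) = Mul(Add(6, h), Pow(Add(-50, W), -1)) = Mul(Pow(Add(-50, W), -1), Add(6, h)))
Function('u')(x) = Add(x, Mul(-1, Pow(Add(-50, x), -1), Add(6, x))) (Function('u')(x) = Add(Add(x, Mul(-1, Mul(Pow(Add(-50, x), -1), Add(6, x)))), Mul(0, x)) = Add(Add(x, Mul(-1, Pow(Add(-50, x), -1), Add(6, x))), 0) = Add(x, Mul(-1, Pow(Add(-50, x), -1), Add(6, x))))
Mul(Add(6, 0), Function('u')(2)) = Mul(Add(6, 0), Mul(Pow(Add(-50, 2), -1), Add(-6, Mul(-1, 2), Mul(2, Add(-50, 2))))) = Mul(6, Mul(Pow(-48, -1), Add(-6, -2, Mul(2, -48)))) = Mul(6, Mul(Rational(-1, 48), Add(-6, -2, -96))) = Mul(6, Mul(Rational(-1, 48), -104)) = Mul(6, Rational(13, 6)) = 13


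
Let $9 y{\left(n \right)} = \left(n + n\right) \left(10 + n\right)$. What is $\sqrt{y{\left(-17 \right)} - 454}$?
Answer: $\frac{2 i \sqrt{962}}{3} \approx 20.677 i$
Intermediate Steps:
$y{\left(n \right)} = \frac{2 n \left(10 + n\right)}{9}$ ($y{\left(n \right)} = \frac{\left(n + n\right) \left(10 + n\right)}{9} = \frac{2 n \left(10 + n\right)}{9}$)
$\sqrt{y{\left(-17 \right)} - 454} = \sqrt{\frac{2}{9} \left(-17\right) \left(10 - 17\right) - 454} = \sqrt{\frac{2}{9} \left(-17\right) \left(-7\right) - 454} = \sqrt{\frac{238}{9} - 454} = \sqrt{- \frac{3848}{9}} = \frac{2 i \sqrt{962}}{3}$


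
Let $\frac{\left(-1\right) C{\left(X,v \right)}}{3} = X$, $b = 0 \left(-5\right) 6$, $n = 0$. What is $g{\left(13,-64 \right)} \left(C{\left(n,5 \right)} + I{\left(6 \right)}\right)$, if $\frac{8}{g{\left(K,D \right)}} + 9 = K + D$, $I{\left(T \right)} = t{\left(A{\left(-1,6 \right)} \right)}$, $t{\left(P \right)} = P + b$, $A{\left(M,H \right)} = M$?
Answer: $\frac{2}{15} \approx 0.13333$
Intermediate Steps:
$b = 0$ ($b = 0 \cdot 6 = 0$)
$t{\left(P \right)} = P$ ($t{\left(P \right)} = P + 0 = P$)
$C{\left(X,v \right)} = - 3 X$
$I{\left(T \right)} = -1$
$g{\left(K,D \right)} = \frac{8}{-9 + D + K}$ ($g{\left(K,D \right)} = \frac{8}{-9 + \left(K + D\right)} = \frac{8}{-9 + \left(D + K\right)} = \frac{8}{-9 + D + K}$)
$g{\left(13,-64 \right)} \left(C{\left(n,5 \right)} + I{\left(6 \right)}\right) = \frac{8}{-9 - 64 + 13} \left(\left(-3\right) 0 - 1\right) = \frac{8}{-60} \left(0 - 1\right) = 8 \left(- \frac{1}{60}\right) \left(-1\right) = \left(- \frac{2}{15}\right) \left(-1\right) = \frac{2}{15}$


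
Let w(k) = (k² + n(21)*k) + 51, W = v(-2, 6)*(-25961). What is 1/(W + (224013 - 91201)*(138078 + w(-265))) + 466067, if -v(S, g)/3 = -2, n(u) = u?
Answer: 12552422604344435/26932656902 ≈ 4.6607e+5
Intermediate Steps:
v(S, g) = 6 (v(S, g) = -3*(-2) = 6)
W = -155766 (W = 6*(-25961) = -155766)
w(k) = 51 + k² + 21*k (w(k) = (k² + 21*k) + 51 = 51 + k² + 21*k)
1/(W + (224013 - 91201)*(138078 + w(-265))) + 466067 = 1/(-155766 + (224013 - 91201)*(138078 + (51 + (-265)² + 21*(-265)))) + 466067 = 1/(-155766 + 132812*(138078 + (51 + 70225 - 5565))) + 466067 = 1/(-155766 + 132812*(138078 + 64711)) + 466067 = 1/(-155766 + 132812*202789) + 466067 = 1/(-155766 + 26932812668) + 466067 = 1/26932656902 + 466067 = 12552422604344435/26932656902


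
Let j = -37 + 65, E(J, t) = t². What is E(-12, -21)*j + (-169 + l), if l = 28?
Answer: 12207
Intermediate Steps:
j = 28
E(-12, -21)*j + (-169 + l) = (-21)²*28 + (-169 + 28) = 441*28 - 141 = 12348 - 141 = 12207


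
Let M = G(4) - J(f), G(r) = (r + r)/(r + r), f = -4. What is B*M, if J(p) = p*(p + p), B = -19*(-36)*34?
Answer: -720936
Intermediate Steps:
G(r) = 1 (G(r) = (2*r)/((2*r)) = (2*r)*(1/(2*r)) = 1)
B = 23256 (B = 684*34 = 23256)
J(p) = 2*p² (J(p) = p*(2*p) = 2*p²)
M = -31 (M = 1 - 2*(-4)² = 1 - 2*16 = 1 - 1*32 = 1 - 32 = -31)
B*M = 23256*(-31) = -720936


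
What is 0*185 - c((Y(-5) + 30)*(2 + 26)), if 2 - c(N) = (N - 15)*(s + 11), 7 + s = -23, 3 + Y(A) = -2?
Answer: -13017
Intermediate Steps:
Y(A) = -5 (Y(A) = -3 - 2 = -5)
s = -30 (s = -7 - 23 = -30)
c(N) = -283 + 19*N (c(N) = 2 - (N - 15)*(-30 + 11) = 2 - (-15 + N)*(-19) = 2 - (285 - 19*N) = 2 + (-285 + 19*N) = -283 + 19*N)
0*185 - c((Y(-5) + 30)*(2 + 26)) = 0*185 - (-283 + 19*((-5 + 30)*(2 + 26))) = 0 - (-283 + 19*(25*28)) = 0 - (-283 + 19*700) = 0 - (-283 + 13300) = 0 - 1*13017 = 0 - 13017 = -13017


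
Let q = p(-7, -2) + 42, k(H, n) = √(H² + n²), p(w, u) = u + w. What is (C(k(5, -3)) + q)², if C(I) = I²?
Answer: 4489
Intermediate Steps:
q = 33 (q = (-2 - 7) + 42 = -9 + 42 = 33)
(C(k(5, -3)) + q)² = ((√(5² + (-3)²))² + 33)² = ((√(25 + 9))² + 33)² = ((√34)² + 33)² = (34 + 33)² = 67² = 4489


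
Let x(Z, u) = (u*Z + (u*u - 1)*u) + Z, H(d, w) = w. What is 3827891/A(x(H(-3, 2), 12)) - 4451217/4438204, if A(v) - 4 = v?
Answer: 8490594661441/3874552092 ≈ 2191.4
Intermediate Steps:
x(Z, u) = Z + Z*u + u*(-1 + u²) (x(Z, u) = (Z*u + (u² - 1)*u) + Z = (Z*u + (-1 + u²)*u) + Z = (Z*u + u*(-1 + u²)) + Z = Z + Z*u + u*(-1 + u²))
A(v) = 4 + v
3827891/A(x(H(-3, 2), 12)) - 4451217/4438204 = 3827891/(4 + (2 + 12³ - 1*12 + 2*12)) - 4451217/4438204 = 3827891/(4 + (2 + 1728 - 12 + 24)) - 4451217*1/4438204 = 3827891/(4 + 1742) - 4451217/4438204 = 3827891/1746 - 4451217/4438204 = 8490594661441/3874552092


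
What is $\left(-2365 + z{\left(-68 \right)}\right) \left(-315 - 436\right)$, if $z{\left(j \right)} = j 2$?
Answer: $1878251$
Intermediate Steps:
$z{\left(j \right)} = 2 j$
$\left(-2365 + z{\left(-68 \right)}\right) \left(-315 - 436\right) = \left(-2365 + 2 \left(-68\right)\right) \left(-315 - 436\right) = \left(-2365 - 136\right) \left(-751\right) = \left(-2501\right) \left(-751\right) = 1878251$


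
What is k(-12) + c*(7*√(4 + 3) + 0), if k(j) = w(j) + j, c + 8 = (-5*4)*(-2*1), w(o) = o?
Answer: -24 + 224*√7 ≈ 568.65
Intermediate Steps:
c = 32 (c = -8 + (-5*4)*(-2*1) = -8 - 20*(-2) = -8 + 40 = 32)
k(j) = 2*j (k(j) = j + j = 2*j)
k(-12) + c*(7*√(4 + 3) + 0) = 2*(-12) + 32*(7*√(4 + 3) + 0) = -24 + 32*(7*√7 + 0) = -24 + 32*(7*√7) = -24 + 224*√7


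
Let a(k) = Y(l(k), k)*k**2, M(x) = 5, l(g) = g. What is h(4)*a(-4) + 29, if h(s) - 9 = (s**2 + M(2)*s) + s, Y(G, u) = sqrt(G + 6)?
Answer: 29 + 784*sqrt(2) ≈ 1137.7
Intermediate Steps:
Y(G, u) = sqrt(6 + G)
h(s) = 9 + s**2 + 6*s (h(s) = 9 + ((s**2 + 5*s) + s) = 9 + (s**2 + 6*s) = 9 + s**2 + 6*s)
a(k) = k**2*sqrt(6 + k) (a(k) = sqrt(6 + k)*k**2 = k**2*sqrt(6 + k))
h(4)*a(-4) + 29 = (9 + 4**2 + 6*4)*((-4)**2*sqrt(6 - 4)) + 29 = (9 + 16 + 24)*(16*sqrt(2)) + 29 = 49*(16*sqrt(2)) + 29 = 784*sqrt(2) + 29 = 29 + 784*sqrt(2)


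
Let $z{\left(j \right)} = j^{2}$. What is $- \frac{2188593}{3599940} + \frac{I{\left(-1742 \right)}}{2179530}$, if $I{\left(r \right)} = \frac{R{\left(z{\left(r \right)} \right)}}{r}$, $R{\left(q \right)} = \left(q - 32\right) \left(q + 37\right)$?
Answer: $- \frac{552644913932485721}{227800678858740} \approx -2426.0$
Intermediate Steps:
$R{\left(q \right)} = \left(-32 + q\right) \left(37 + q\right)$
$I{\left(r \right)} = \frac{-1184 + r^{4} + 5 r^{2}}{r}$ ($I{\left(r \right)} = \frac{-1184 + \left(r^{2}\right)^{2} + 5 r^{2}}{r} = \frac{-1184 + r^{4} + 5 r^{2}}{r}$)
$- \frac{2188593}{3599940} + \frac{I{\left(-1742 \right)}}{2179530} = - \frac{2188593}{3599940} + \frac{\left(-1742\right)^{3} - \frac{1184}{-1742} + 5 \left(-1742\right)}{2179530} = \left(-2188593\right) \frac{1}{3599940} + \left(-5286210488 - - \frac{592}{871} - 8710\right) \frac{1}{2179530} = - \frac{729531}{1199980} + \left(-5286210488 + \frac{592}{871} - 8710\right) \frac{1}{2179530} = - \frac{729531}{1199980} - \frac{2302148460433}{949185315} = - \frac{552644913932485721}{227800678858740}$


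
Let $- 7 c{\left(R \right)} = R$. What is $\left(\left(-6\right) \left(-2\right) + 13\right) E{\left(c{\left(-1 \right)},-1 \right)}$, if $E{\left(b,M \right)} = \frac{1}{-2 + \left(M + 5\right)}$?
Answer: $\frac{25}{2} \approx 12.5$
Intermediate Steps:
$c{\left(R \right)} = - \frac{R}{7}$
$E{\left(b,M \right)} = \frac{1}{3 + M}$ ($E{\left(b,M \right)} = \frac{1}{-2 + \left(5 + M\right)} = \frac{1}{3 + M}$)
$\left(\left(-6\right) \left(-2\right) + 13\right) E{\left(c{\left(-1 \right)},-1 \right)} = \frac{\left(-6\right) \left(-2\right) + 13}{3 - 1} = \frac{12 + 13}{2} = 25 \cdot \frac{1}{2} = \frac{25}{2}$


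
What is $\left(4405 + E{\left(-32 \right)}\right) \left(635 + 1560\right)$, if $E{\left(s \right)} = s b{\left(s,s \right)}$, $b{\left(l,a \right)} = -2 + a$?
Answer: $12057135$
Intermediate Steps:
$E{\left(s \right)} = s \left(-2 + s\right)$
$\left(4405 + E{\left(-32 \right)}\right) \left(635 + 1560\right) = \left(4405 - 32 \left(-2 - 32\right)\right) \left(635 + 1560\right) = \left(4405 - -1088\right) 2195 = \left(4405 + 1088\right) 2195 = 5493 \cdot 2195 = 12057135$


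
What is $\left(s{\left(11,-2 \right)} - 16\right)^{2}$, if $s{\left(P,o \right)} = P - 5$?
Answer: $100$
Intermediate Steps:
$s{\left(P,o \right)} = -5 + P$
$\left(s{\left(11,-2 \right)} - 16\right)^{2} = \left(\left(-5 + 11\right) - 16\right)^{2} = \left(6 - 16\right)^{2} = \left(-10\right)^{2} = 100$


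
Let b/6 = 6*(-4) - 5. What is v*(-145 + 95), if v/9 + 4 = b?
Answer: 80100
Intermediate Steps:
b = -174 (b = 6*(6*(-4) - 5) = 6*(-24 - 5) = 6*(-29) = -174)
v = -1602 (v = -36 + 9*(-174) = -36 - 1566 = -1602)
v*(-145 + 95) = -1602*(-145 + 95) = -1602*(-50) = 80100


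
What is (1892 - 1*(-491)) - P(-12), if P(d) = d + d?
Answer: 2407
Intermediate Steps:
P(d) = 2*d
(1892 - 1*(-491)) - P(-12) = (1892 - 1*(-491)) - 2*(-12) = (1892 + 491) - 1*(-24) = 2383 + 24 = 2407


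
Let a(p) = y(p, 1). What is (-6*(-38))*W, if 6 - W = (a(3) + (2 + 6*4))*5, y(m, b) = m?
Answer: -31692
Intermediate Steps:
a(p) = p
W = -139 (W = 6 - (3 + (2 + 6*4))*5 = 6 - (3 + (2 + 24))*5 = 6 - (3 + 26)*5 = 6 - 29*5 = 6 - 1*145 = 6 - 145 = -139)
(-6*(-38))*W = -6*(-38)*(-139) = 228*(-139) = -31692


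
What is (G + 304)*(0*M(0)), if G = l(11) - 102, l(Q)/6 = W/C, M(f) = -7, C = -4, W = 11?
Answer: 0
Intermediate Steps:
l(Q) = -33/2 (l(Q) = 6*(11/(-4)) = 6*(11*(-¼)) = 6*(-11/4) = -33/2)
G = -237/2 (G = -33/2 - 102 = -237/2 ≈ -118.50)
(G + 304)*(0*M(0)) = (-237/2 + 304)*(0*(-7)) = (371/2)*0 = 0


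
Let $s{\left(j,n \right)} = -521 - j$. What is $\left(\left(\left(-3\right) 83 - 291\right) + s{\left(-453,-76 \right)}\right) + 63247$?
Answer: $62639$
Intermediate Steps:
$\left(\left(\left(-3\right) 83 - 291\right) + s{\left(-453,-76 \right)}\right) + 63247 = \left(\left(\left(-3\right) 83 - 291\right) - 68\right) + 63247 = \left(\left(-249 - 291\right) + \left(-521 + 453\right)\right) + 63247 = \left(-540 - 68\right) + 63247 = -608 + 63247 = 62639$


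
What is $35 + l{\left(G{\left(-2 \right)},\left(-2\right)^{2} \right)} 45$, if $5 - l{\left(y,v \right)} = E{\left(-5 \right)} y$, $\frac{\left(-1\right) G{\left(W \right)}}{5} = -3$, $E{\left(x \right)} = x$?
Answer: $3635$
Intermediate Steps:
$G{\left(W \right)} = 15$ ($G{\left(W \right)} = \left(-5\right) \left(-3\right) = 15$)
$l{\left(y,v \right)} = 5 + 5 y$ ($l{\left(y,v \right)} = 5 - - 5 y = 5 + 5 y$)
$35 + l{\left(G{\left(-2 \right)},\left(-2\right)^{2} \right)} 45 = 35 + \left(5 + 5 \cdot 15\right) 45 = 35 + \left(5 + 75\right) 45 = 35 + 80 \cdot 45 = 35 + 3600 = 3635$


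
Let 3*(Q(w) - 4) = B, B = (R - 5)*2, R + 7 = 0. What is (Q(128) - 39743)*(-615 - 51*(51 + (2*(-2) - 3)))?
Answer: 113636673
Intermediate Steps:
R = -7 (R = -7 + 0 = -7)
B = -24 (B = (-7 - 5)*2 = -12*2 = -24)
Q(w) = -4 (Q(w) = 4 + (1/3)*(-24) = 4 - 8 = -4)
(Q(128) - 39743)*(-615 - 51*(51 + (2*(-2) - 3))) = (-4 - 39743)*(-615 - 51*(51 + (2*(-2) - 3))) = -39747*(-615 - 51*(51 + (-4 - 3))) = -39747*(-615 - 51*(51 - 7)) = -39747*(-615 - 51*44) = -39747*(-615 - 2244) = -39747*(-2859) = 113636673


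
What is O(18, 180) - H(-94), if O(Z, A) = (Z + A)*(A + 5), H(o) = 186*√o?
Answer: 36630 - 186*I*√94 ≈ 36630.0 - 1803.3*I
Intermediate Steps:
O(Z, A) = (5 + A)*(A + Z) (O(Z, A) = (A + Z)*(5 + A) = (5 + A)*(A + Z))
O(18, 180) - H(-94) = (180² + 5*180 + 5*18 + 180*18) - 186*√(-94) = (32400 + 900 + 90 + 3240) - 186*I*√94 = 36630 - 186*I*√94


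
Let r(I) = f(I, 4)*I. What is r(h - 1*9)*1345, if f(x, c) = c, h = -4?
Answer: -69940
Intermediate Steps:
r(I) = 4*I
r(h - 1*9)*1345 = (4*(-4 - 1*9))*1345 = (4*(-4 - 9))*1345 = (4*(-13))*1345 = -52*1345 = -69940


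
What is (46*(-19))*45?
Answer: -39330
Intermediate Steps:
(46*(-19))*45 = -874*45 = -39330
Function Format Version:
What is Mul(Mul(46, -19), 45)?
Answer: -39330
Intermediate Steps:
Mul(Mul(46, -19), 45) = Mul(-874, 45) = -39330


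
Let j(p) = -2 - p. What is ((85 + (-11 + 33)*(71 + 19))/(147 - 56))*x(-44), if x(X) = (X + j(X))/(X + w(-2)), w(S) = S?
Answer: 295/299 ≈ 0.98662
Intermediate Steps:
x(X) = -2/(-2 + X) (x(X) = (X + (-2 - X))/(X - 2) = -2/(-2 + X))
((85 + (-11 + 33)*(71 + 19))/(147 - 56))*x(-44) = ((85 + (-11 + 33)*(71 + 19))/(147 - 56))*(-2/(-2 - 44)) = ((85 + 22*90)/91)*(-2/(-46)) = ((85 + 1980)*(1/91))*(-2*(-1/46)) = (2065*(1/91))*(1/23) = (295/13)*(1/23) = 295/299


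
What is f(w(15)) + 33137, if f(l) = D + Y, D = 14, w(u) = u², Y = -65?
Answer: 33086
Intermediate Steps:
f(l) = -51 (f(l) = 14 - 65 = -51)
f(w(15)) + 33137 = -51 + 33137 = 33086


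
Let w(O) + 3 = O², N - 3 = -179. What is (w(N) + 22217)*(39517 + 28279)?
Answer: 3606069240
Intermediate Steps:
N = -176 (N = 3 - 179 = -176)
w(O) = -3 + O²
(w(N) + 22217)*(39517 + 28279) = ((-3 + (-176)²) + 22217)*(39517 + 28279) = ((-3 + 30976) + 22217)*67796 = (30973 + 22217)*67796 = 53190*67796 = 3606069240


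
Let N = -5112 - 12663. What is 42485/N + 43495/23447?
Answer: -44604434/83354085 ≈ -0.53512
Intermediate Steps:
N = -17775
42485/N + 43495/23447 = 42485/(-17775) + 43495/23447 = 42485*(-1/17775) + 43495*(1/23447) = -8497/3555 + 43495/23447 = -44604434/83354085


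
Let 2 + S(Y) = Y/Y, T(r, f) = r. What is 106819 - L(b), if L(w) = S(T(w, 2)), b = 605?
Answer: 106820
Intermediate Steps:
S(Y) = -1 (S(Y) = -2 + Y/Y = -2 + 1 = -1)
L(w) = -1
106819 - L(b) = 106819 - 1*(-1) = 106819 + 1 = 106820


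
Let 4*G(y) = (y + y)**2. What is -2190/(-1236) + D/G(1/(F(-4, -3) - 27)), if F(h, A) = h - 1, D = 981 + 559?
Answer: 324854125/206 ≈ 1.5770e+6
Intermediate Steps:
D = 1540
F(h, A) = -1 + h
G(y) = y**2 (G(y) = (y + y)**2/4 = (2*y)**2/4 = (4*y**2)/4 = y**2)
-2190/(-1236) + D/G(1/(F(-4, -3) - 27)) = -2190/(-1236) + 1540/((1/((-1 - 4) - 27))**2) = -2190*(-1/1236) + 1540/((1/(-5 - 27))**2) = 365/206 + 1540/((1/(-32))**2) = 365/206 + 1540/((-1/32)**2) = 365/206 + 1540/(1/1024) = 365/206 + 1540*1024 = 365/206 + 1576960 = 324854125/206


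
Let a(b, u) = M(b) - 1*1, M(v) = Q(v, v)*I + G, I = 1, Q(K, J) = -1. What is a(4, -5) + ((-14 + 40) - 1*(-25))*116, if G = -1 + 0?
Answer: 5913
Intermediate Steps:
G = -1
M(v) = -2 (M(v) = -1*1 - 1 = -1 - 1 = -2)
a(b, u) = -3 (a(b, u) = -2 - 1*1 = -2 - 1 = -3)
a(4, -5) + ((-14 + 40) - 1*(-25))*116 = -3 + ((-14 + 40) - 1*(-25))*116 = -3 + (26 + 25)*116 = -3 + 51*116 = -3 + 5916 = 5913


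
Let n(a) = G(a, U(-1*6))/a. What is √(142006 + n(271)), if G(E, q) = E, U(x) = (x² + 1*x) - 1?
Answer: √142007 ≈ 376.84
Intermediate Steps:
U(x) = -1 + x + x² (U(x) = (x² + x) - 1 = (x + x²) - 1 = -1 + x + x²)
n(a) = 1 (n(a) = a/a = 1)
√(142006 + n(271)) = √(142006 + 1) = √142007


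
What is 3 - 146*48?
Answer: -7005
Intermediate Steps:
3 - 146*48 = 3 - 7008 = -7005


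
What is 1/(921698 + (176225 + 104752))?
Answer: 1/1202675 ≈ 8.3148e-7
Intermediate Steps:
1/(921698 + (176225 + 104752)) = 1/(921698 + 280977) = 1/1202675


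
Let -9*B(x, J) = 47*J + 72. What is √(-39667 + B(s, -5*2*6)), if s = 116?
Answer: I*√354255/3 ≈ 198.4*I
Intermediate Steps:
B(x, J) = -8 - 47*J/9 (B(x, J) = -(47*J + 72)/9 = -(72 + 47*J)/9 = -8 - 47*J/9)
√(-39667 + B(s, -5*2*6)) = √(-39667 + (-8 - 47*(-5*2)*6/9)) = √(-39667 + (-8 - (-470)*6/9)) = √(-39667 + (-8 - 47/9*(-60))) = √(-39667 + (-8 + 940/3)) = √(-39667 + 916/3) = √(-118085/3) = I*√354255/3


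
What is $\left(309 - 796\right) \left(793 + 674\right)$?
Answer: $-714429$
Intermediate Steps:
$\left(309 - 796\right) \left(793 + 674\right) = \left(309 - 796\right) 1467 = \left(-487\right) 1467 = -714429$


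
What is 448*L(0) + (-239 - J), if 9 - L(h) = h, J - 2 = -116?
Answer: 3907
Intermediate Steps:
J = -114 (J = 2 - 116 = -114)
L(h) = 9 - h
448*L(0) + (-239 - J) = 448*(9 - 1*0) + (-239 - 1*(-114)) = 448*(9 + 0) + (-239 + 114) = 448*9 - 125 = 4032 - 125 = 3907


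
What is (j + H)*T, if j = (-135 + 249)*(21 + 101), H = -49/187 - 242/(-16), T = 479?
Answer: 9976900837/1496 ≈ 6.6690e+6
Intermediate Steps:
H = 22235/1496 (H = -49*1/187 - 242*(-1/16) = -49/187 + 121/8 = 22235/1496 ≈ 14.863)
j = 13908 (j = 114*122 = 13908)
(j + H)*T = (13908 + 22235/1496)*479 = (20828603/1496)*479 = 9976900837/1496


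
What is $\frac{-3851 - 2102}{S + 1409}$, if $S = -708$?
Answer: $- \frac{5953}{701} \approx -8.4922$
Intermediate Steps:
$\frac{-3851 - 2102}{S + 1409} = \frac{-3851 - 2102}{-708 + 1409} = - \frac{5953}{701}$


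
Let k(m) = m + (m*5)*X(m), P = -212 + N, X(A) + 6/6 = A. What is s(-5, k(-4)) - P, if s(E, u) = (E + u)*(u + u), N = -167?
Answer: 17851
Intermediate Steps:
X(A) = -1 + A
P = -379 (P = -212 - 167 = -379)
k(m) = m + 5*m*(-1 + m) (k(m) = m + (m*5)*(-1 + m) = m + (5*m)*(-1 + m) = m + 5*m*(-1 + m))
s(E, u) = 2*u*(E + u) (s(E, u) = (E + u)*(2*u) = 2*u*(E + u))
s(-5, k(-4)) - P = 2*(-4*(-4 + 5*(-4)))*(-5 - 4*(-4 + 5*(-4))) - 1*(-379) = 2*(-4*(-4 - 20))*(-5 - 4*(-4 - 20)) + 379 = 2*(-4*(-24))*(-5 - 4*(-24)) + 379 = 2*96*(-5 + 96) + 379 = 2*96*91 + 379 = 17472 + 379 = 17851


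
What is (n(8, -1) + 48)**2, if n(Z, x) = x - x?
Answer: 2304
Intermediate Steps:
n(Z, x) = 0
(n(8, -1) + 48)**2 = (0 + 48)**2 = 48**2 = 2304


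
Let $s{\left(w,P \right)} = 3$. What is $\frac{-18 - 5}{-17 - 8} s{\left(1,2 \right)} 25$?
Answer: $69$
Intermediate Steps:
$\frac{-18 - 5}{-17 - 8} s{\left(1,2 \right)} 25 = \frac{-18 - 5}{-17 - 8} \cdot 3 \cdot 25 = - \frac{23}{-25} \cdot 3 \cdot 25 = \left(-23\right) \left(- \frac{1}{25}\right) 3 \cdot 25 = \frac{23}{25} \cdot 3 \cdot 25 = \frac{69}{25} \cdot 25 = 69$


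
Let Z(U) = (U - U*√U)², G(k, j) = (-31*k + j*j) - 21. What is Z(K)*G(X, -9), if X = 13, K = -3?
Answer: 6174 + 6174*I*√3 ≈ 6174.0 + 10694.0*I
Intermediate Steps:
G(k, j) = -21 + j² - 31*k (G(k, j) = (-31*k + j²) - 21 = (j² - 31*k) - 21 = -21 + j² - 31*k)
Z(U) = (U - U^(3/2))²
Z(K)*G(X, -9) = ((-3)^(3/2) - 1*(-3))²*(-21 + (-9)² - 31*13) = (-3*I*√3 + 3)²*(-21 + 81 - 403) = (3 - 3*I*√3)²*(-343) = -343*(3 - 3*I*√3)²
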